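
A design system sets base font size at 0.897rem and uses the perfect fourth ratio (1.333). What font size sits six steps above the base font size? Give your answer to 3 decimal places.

Each step on a modular scale multiplies by the ratio, so the size n steps from the base is base × ratioⁿ.
0.897 × 1.333⁶ = 0.897 × 5.61023 ≈ 5.032

5.032rem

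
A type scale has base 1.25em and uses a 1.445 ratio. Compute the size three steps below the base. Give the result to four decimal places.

Each step on a modular scale multiplies by the ratio, so the size n steps from the base is base × ratioⁿ.
1.25 ÷ 1.445³ = 1.25 ÷ 3.01720 ≈ 0.4143

0.4143em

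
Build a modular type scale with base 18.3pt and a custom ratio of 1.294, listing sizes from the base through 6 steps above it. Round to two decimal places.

Step 0: 18.3pt
Step 1: 18.3 × 1.294 = 23.68
Step 2: 18.3 × 1.294² = 30.64
Step 3: 18.3 × 1.294³ = 39.65
Step 4: 18.3 × 1.294⁴ = 51.31
Step 5: 18.3 × 1.294⁵ = 66.39
Step 6: 18.3 × 1.294⁶ = 85.91

18.30pt, 23.68pt, 30.64pt, 39.65pt, 51.31pt, 66.39pt, 85.91pt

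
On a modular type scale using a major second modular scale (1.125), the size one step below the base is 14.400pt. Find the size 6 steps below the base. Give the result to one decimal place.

14.400 ÷ 1.125⁵ = 14.400 ÷ 1.80203 ≈ 7.991

8.0pt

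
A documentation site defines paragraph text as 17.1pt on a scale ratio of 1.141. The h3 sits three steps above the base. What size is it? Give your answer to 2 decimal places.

25.40pt

A modular type scale is a geometric sequence: sizeₙ = base × rⁿ.
17.1 × 1.141³ = 17.1 × 1.48545 ≈ 25.40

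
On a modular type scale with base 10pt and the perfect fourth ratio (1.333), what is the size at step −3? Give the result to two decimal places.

4.22pt

10.0 ÷ 1.333³ = 10.0 ÷ 2.36859 ≈ 4.22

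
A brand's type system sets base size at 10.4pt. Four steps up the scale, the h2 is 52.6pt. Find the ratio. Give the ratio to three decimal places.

r⁴ = 52.6 / 10.4, so r = (52.6/10.4)^(1/4).
r = 5.0577^(1/4) ≈ 1.4996

1.500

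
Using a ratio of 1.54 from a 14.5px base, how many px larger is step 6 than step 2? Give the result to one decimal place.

Step 2: 14.5 × 1.54² = 34.388px
Step 6: 14.5 × 1.54⁶ = 193.416px
Difference: 193.416 − 34.388 = 159.028px

159.0px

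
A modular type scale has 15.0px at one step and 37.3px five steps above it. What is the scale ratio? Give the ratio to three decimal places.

The ratio satisfies 15.0 × r⁵ = 37.3, so r = (37.3 / 15.0)^(1/5).
r = 2.4867^(1/5) ≈ 1.1998

1.200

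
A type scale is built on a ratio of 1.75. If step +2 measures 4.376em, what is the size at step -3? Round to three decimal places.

0.267em

The gap is -3 − (2) = -5 steps, so the factor is 1.75^-5.
4.376 ÷ 1.75⁵ = 4.376 ÷ 16.41309 ≈ 0.267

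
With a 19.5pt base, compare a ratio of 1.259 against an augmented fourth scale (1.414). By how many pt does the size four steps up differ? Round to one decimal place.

At 1.259: 19.5 × 1.259⁴ = 48.993pt
Augmented fourth: 19.5 × 1.414⁴ = 77.953pt
Difference: 77.953 − 48.993 = 28.960pt

29.0pt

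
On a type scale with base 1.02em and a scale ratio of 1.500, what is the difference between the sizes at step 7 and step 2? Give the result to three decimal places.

15.133em

Step 2: 1.02 × 1.500² = 2.29500em
Step 7: 1.02 × 1.500⁷ = 17.42766em
Difference: 17.42766 − 2.29500 = 15.13266em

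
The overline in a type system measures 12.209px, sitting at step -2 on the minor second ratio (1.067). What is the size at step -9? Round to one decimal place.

12.209 ÷ 1.067⁷ = 12.209 ÷ 1.57453 ≈ 7.754

7.8px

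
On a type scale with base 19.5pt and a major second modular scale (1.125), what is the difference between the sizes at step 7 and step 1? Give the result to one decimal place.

Step 1: 19.5 × 1.125 = 21.938pt
Step 7: 19.5 × 1.125⁷ = 44.474pt
Difference: 44.474 − 21.938 = 22.536pt

22.5pt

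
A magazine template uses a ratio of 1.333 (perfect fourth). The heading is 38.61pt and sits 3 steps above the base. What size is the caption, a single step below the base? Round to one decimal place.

12.2pt

38.61 ÷ 1.333⁴ = 38.61 ÷ 3.15733 ≈ 12.229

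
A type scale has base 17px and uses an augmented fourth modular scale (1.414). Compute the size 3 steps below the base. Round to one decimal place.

6.0px

17.0 ÷ 1.414³ = 17.0 ÷ 2.82715 ≈ 6.01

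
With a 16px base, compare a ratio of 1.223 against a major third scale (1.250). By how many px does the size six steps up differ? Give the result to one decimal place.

7.5px

At 1.223: 16.0 × 1.223⁶ = 53.540px
Major third: 16.0 × 1.250⁶ = 61.035px
Difference: 61.035 − 53.540 = 7.495px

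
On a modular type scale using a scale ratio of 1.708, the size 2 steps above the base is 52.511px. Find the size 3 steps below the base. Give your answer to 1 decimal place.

3.6px

Moving from step +2 to step -3 is 5 steps down, so divide by r⁵.
52.511 ÷ 1.708⁵ = 52.511 ÷ 14.53581 ≈ 3.613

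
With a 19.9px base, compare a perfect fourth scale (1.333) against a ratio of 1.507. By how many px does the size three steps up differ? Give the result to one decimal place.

Perfect fourth: 19.9 × 1.333³ = 47.135px
At 1.507: 19.9 × 1.507³ = 68.107px
Difference: 68.107 − 47.135 = 20.972px

21.0px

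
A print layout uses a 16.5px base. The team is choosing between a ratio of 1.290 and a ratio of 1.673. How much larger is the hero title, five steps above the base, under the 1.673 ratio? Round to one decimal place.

157.3px

At 1.290: 16.5 × 1.290⁵ = 58.943px
At 1.673: 16.5 × 1.673⁵ = 216.254px
Difference: 216.254 − 58.943 = 157.311px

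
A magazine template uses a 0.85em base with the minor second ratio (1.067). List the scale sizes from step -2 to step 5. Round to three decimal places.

Step -2: 0.85 ÷ 1.067² = 0.747
Step -1: 0.85 ÷ 1.067 = 0.797
Step 0: 0.85em
Step 1: 0.85 × 1.067 = 0.907
Step 2: 0.85 × 1.067² = 0.968
Step 3: 0.85 × 1.067³ = 1.033
Step 4: 0.85 × 1.067⁴ = 1.102
Step 5: 0.85 × 1.067⁵ = 1.176

0.747em, 0.797em, 0.850em, 0.907em, 0.968em, 1.033em, 1.102em, 1.176em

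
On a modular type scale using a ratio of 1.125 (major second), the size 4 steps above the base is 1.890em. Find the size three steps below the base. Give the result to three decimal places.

1.890 ÷ 1.125⁷ = 1.890 ÷ 2.28070 ≈ 0.829

0.829em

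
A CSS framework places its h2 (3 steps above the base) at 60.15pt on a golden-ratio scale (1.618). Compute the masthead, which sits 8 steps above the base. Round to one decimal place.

Moving from step +3 to step +8 is 5 steps up, so multiply by r⁵.
60.15 × 1.618⁵ = 60.15 × 11.08901 ≈ 667.004

667.0pt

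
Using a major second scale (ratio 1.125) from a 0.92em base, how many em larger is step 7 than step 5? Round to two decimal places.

Step 5: 0.92 × 1.125⁵ = 1.6579em
Step 7: 0.92 × 1.125⁷ = 2.0982em
Difference: 2.0982 − 1.6579 = 0.4403em

0.44em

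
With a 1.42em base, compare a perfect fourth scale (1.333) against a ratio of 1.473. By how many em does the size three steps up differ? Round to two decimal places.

Perfect fourth: 1.42 × 1.333³ = 3.3634em
At 1.473: 1.42 × 1.473³ = 4.5383em
Difference: 4.5383 − 3.3634 = 1.1749em

1.17em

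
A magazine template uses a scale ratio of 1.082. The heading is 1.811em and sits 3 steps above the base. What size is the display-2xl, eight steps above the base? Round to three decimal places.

Moving from step +3 to step +8 is 5 steps up, so multiply by r⁵.
1.811 × 1.082⁵ = 1.811 × 1.48298 ≈ 2.686

2.686em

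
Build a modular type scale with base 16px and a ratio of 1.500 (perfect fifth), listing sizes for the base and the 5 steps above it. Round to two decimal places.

Step 0: 16px
Step 1: 16.0 × 1.500 = 24.00
Step 2: 16.0 × 1.500² = 36.00
Step 3: 16.0 × 1.500³ = 54.00
Step 4: 16.0 × 1.500⁴ = 81.00
Step 5: 16.0 × 1.500⁵ = 121.50

16.00px, 24.00px, 36.00px, 54.00px, 81.00px, 121.50px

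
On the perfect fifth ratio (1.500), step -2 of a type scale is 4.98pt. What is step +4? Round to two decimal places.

The gap is 4 − (-2) = 6 steps, so the factor is 1.500^6.
4.98 × 1.500⁶ = 4.98 × 11.39062 ≈ 56.725

56.73pt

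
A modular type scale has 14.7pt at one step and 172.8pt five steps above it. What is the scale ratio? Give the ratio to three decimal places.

The ratio satisfies 14.7 × r⁵ = 172.8, so r = (172.8 / 14.7)^(1/5).
r = 11.7551^(1/5) ≈ 1.6370

1.637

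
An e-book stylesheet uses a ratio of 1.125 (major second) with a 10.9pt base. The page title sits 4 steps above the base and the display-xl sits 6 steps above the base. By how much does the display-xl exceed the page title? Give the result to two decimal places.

Step 4: 10.9 × 1.125⁴ = 17.4597pt
Step 6: 10.9 × 1.125⁶ = 22.0974pt
Difference: 22.0974 − 17.4597 = 4.6377pt

4.64pt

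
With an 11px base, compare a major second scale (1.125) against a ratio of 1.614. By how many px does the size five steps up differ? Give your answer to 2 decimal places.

Major second: 11.0 × 1.125⁵ = 19.8224px
At 1.614: 11.0 × 1.614⁵ = 120.4787px
Difference: 120.4787 − 19.8224 = 100.6563px

100.66px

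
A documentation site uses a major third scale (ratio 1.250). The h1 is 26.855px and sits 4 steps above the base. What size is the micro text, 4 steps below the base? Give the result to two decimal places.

Moving from step +4 to step -4 is 8 steps down, so divide by r⁸.
26.855 ÷ 1.250⁸ = 26.855 ÷ 5.96046 ≈ 4.506

4.51px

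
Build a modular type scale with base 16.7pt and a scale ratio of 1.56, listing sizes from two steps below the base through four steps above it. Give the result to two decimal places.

6.86pt, 10.71pt, 16.70pt, 26.05pt, 40.64pt, 63.40pt, 98.90pt

Step -2: 16.7 ÷ 1.56² = 6.86
Step -1: 16.7 ÷ 1.56 = 10.71
Step 0: 16.7pt
Step 1: 16.7 × 1.56 = 26.05
Step 2: 16.7 × 1.56² = 40.64
Step 3: 16.7 × 1.56³ = 63.40
Step 4: 16.7 × 1.56⁴ = 98.90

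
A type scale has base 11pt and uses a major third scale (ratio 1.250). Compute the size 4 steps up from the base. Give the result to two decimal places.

26.86pt

11.0 × 1.250⁴ = 11.0 × 2.44141 ≈ 26.86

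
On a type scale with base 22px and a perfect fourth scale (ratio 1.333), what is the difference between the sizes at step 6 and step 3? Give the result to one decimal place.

71.3px

Step 3: 22.0 × 1.333³ = 52.109px
Step 6: 22.0 × 1.333⁶ = 123.425px
Difference: 123.425 − 52.109 = 71.316px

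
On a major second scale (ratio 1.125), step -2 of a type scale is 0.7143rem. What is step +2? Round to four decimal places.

0.7143 × 1.125⁴ = 0.7143 × 1.60181 ≈ 1.1442

1.1442rem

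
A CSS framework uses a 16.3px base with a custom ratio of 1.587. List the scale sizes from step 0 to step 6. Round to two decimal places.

16.30px, 25.87px, 41.05px, 65.15px, 103.39px, 164.09px, 260.40px

Step 0: 16.3px
Step 1: 16.3 × 1.587 = 25.87
Step 2: 16.3 × 1.587² = 41.05
Step 3: 16.3 × 1.587³ = 65.15
Step 4: 16.3 × 1.587⁴ = 103.39
Step 5: 16.3 × 1.587⁵ = 164.09
Step 6: 16.3 × 1.587⁶ = 260.40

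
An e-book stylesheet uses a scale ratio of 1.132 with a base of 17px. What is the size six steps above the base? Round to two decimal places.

17.0 × 1.132⁶ = 17.0 × 2.10416 ≈ 35.77

35.77px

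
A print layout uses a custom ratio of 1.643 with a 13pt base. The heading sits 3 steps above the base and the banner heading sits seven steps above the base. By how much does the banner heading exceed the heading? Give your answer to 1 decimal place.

Step 3: 13.0 × 1.643³ = 57.658pt
Step 7: 13.0 × 1.643⁷ = 420.152pt
Difference: 420.152 − 57.658 = 362.494pt

362.5pt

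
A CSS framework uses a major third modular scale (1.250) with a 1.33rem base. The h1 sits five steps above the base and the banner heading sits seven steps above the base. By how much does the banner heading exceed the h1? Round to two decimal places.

Step 5: 1.33 × 1.250⁵ = 4.0588rem
Step 7: 1.33 × 1.250⁷ = 6.3419rem
Difference: 6.3419 − 4.0588 = 2.2831rem

2.28rem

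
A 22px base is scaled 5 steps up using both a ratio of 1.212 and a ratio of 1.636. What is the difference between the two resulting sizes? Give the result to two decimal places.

At 1.212: 22.0 × 1.212⁵ = 57.5355px
At 1.636: 22.0 × 1.636⁵ = 257.8334px
Difference: 257.8334 − 57.5355 = 200.2979px

200.30px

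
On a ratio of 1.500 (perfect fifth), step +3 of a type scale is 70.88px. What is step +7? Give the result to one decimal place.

The gap is 7 − (3) = 4 steps, so the factor is 1.500^4.
70.88 × 1.500⁴ = 70.88 × 5.06250 ≈ 358.830

358.8px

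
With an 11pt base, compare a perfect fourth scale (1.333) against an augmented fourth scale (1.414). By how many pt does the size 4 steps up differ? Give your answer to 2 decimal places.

9.24pt

Perfect fourth: 11.0 × 1.333⁴ = 34.7307pt
Augmented fourth: 11.0 × 1.414⁴ = 43.9734pt
Difference: 43.9734 − 34.7307 = 9.2427pt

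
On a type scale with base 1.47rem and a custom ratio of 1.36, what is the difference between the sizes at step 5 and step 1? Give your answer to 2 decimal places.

4.84rem

Step 1: 1.47 × 1.36 = 1.9992rem
Step 5: 1.47 × 1.36⁵ = 6.8393rem
Difference: 6.8393 − 1.9992 = 4.8401rem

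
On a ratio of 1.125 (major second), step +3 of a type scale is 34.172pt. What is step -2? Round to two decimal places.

18.96pt

34.172 ÷ 1.125⁵ = 34.172 ÷ 1.80203 ≈ 18.963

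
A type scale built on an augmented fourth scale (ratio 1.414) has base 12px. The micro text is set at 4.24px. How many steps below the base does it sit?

1.414ⁿ = 12 / 4.24 = 2.8302
n = ln(2.8302) / ln(1.414) = 1.0403 / 0.3464 ≈ 3.00

3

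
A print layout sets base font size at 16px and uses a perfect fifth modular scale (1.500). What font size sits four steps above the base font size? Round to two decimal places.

A modular type scale is a geometric sequence: sizeₙ = base × rⁿ.
16.0 × 1.500⁴ = 16.0 × 5.06250 ≈ 81.00

81.00px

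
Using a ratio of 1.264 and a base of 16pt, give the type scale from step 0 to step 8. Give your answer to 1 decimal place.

Step 0: 16pt
Step 1: 16.0 × 1.264 = 20.2
Step 2: 16.0 × 1.264² = 25.6
Step 3: 16.0 × 1.264³ = 32.3
Step 4: 16.0 × 1.264⁴ = 40.8
Step 5: 16.0 × 1.264⁵ = 51.6
Step 6: 16.0 × 1.264⁶ = 65.3
Step 7: 16.0 × 1.264⁷ = 82.5
Step 8: 16.0 × 1.264⁸ = 104.3

16.0pt, 20.2pt, 25.6pt, 32.3pt, 40.8pt, 51.6pt, 65.3pt, 82.5pt, 104.3pt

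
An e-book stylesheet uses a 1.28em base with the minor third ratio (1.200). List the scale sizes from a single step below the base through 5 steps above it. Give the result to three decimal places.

Step -1: 1.28 ÷ 1.200 = 1.067
Step 0: 1.28em
Step 1: 1.28 × 1.200 = 1.536
Step 2: 1.28 × 1.200² = 1.843
Step 3: 1.28 × 1.200³ = 2.212
Step 4: 1.28 × 1.200⁴ = 2.654
Step 5: 1.28 × 1.200⁵ = 3.185

1.067em, 1.280em, 1.536em, 1.843em, 2.212em, 2.654em, 3.185em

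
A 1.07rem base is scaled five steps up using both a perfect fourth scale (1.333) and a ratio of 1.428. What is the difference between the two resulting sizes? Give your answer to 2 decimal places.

Perfect fourth: 1.07 × 1.333⁵ = 4.5033rem
At 1.428: 1.07 × 1.428⁵ = 6.3537rem
Difference: 6.3537 − 4.5033 = 1.8504rem

1.85rem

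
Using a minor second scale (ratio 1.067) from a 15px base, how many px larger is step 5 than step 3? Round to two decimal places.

2.52px

Step 3: 15.0 × 1.067³ = 18.2215px
Step 5: 15.0 × 1.067⁵ = 20.7450px
Difference: 20.7450 − 18.2215 = 2.5235px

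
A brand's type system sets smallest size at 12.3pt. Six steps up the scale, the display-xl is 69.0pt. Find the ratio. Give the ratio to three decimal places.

r⁶ = 69.0 / 12.3, so r = (69.0/12.3)^(1/6).
r = 5.6098^(1/6) ≈ 1.3330

1.333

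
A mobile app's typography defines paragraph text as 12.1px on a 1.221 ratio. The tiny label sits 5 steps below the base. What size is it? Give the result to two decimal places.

4.46px

Every step multiplies by the scale ratio.
12.1 ÷ 1.221⁵ = 12.1 ÷ 2.71380 ≈ 4.46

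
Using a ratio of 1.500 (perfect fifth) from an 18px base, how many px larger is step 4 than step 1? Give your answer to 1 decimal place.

64.1px

Step 1: 18.0 × 1.500 = 27.000px
Step 4: 18.0 × 1.500⁴ = 91.125px
Difference: 91.125 − 27.000 = 64.125px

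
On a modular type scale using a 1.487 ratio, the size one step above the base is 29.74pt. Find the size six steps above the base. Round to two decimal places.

29.74 × 1.487⁵ = 29.74 × 7.27034 ≈ 216.220

216.22pt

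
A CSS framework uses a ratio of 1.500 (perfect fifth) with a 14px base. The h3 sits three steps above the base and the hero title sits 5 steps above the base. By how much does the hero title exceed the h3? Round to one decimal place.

Step 3: 14.0 × 1.500³ = 47.250px
Step 5: 14.0 × 1.500⁵ = 106.312px
Difference: 106.312 − 47.250 = 59.062px

59.1px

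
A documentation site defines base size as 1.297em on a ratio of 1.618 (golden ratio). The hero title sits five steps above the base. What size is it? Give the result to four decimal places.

1.297 × 1.618⁵ = 1.297 × 11.08901 ≈ 14.3824

14.3824em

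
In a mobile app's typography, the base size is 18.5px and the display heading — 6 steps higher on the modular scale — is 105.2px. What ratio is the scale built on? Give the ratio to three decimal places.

1.336

The ratio satisfies 18.5 × r⁶ = 105.2, so r = (105.2 / 18.5)^(1/6).
r = 5.6865^(1/6) ≈ 1.3360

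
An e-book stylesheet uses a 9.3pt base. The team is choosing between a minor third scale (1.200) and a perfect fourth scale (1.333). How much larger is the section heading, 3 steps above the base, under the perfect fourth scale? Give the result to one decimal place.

6.0pt

Minor third: 9.3 × 1.200³ = 16.070pt
Perfect fourth: 9.3 × 1.333³ = 22.028pt
Difference: 22.028 − 16.070 = 5.958pt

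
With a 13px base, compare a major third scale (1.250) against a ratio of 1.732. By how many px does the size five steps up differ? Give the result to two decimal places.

Major third: 13.0 × 1.250⁵ = 39.6729px
At 1.732: 13.0 × 1.732⁵ = 202.6202px
Difference: 202.6202 − 39.6729 = 162.9473px

162.95px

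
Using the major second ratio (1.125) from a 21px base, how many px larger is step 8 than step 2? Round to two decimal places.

27.30px

Step 2: 21.0 × 1.125² = 26.5781px
Step 8: 21.0 × 1.125⁸ = 53.8815px
Difference: 53.8815 − 26.5781 = 27.3034px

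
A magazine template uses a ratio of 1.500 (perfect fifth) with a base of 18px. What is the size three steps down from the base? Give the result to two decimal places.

5.33px

18.0 ÷ 1.500³ = 18.0 ÷ 3.37500 ≈ 5.33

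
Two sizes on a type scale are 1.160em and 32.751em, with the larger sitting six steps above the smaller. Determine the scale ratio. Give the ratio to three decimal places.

1.745

r⁶ = 32.751 / 1.160, so r = (32.751/1.160)^(1/6).
r = 28.2336^(1/6) ≈ 1.7450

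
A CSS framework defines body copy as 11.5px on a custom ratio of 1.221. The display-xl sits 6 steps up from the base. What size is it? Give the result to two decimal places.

38.11px

Each step on a modular scale multiplies by the ratio, so the size n steps from the base is base × ratioⁿ.
11.5 × 1.221⁶ = 11.5 × 3.31355 ≈ 38.11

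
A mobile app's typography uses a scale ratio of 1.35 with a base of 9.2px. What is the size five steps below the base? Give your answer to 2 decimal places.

9.2 ÷ 1.35⁵ = 9.2 ÷ 4.48403 ≈ 2.05

2.05px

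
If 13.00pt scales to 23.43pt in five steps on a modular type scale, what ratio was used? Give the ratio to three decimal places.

The ratio satisfies 13.00 × r⁵ = 23.43, so r = (23.43 / 13.00)^(1/5).
r = 1.8023^(1/5) ≈ 1.1250

1.125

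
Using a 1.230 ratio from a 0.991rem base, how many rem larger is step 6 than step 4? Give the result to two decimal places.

Step 4: 0.991 × 1.230⁴ = 2.2683rem
Step 6: 0.991 × 1.230⁶ = 3.4317rem
Difference: 3.4317 − 2.2683 = 1.1634rem

1.16rem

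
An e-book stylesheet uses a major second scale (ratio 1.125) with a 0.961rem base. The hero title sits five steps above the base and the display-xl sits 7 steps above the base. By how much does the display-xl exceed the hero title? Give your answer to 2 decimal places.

Step 5: 0.961 × 1.125⁵ = 1.7318rem
Step 7: 0.961 × 1.125⁷ = 2.1918rem
Difference: 2.1918 − 1.7318 = 0.4600rem

0.46rem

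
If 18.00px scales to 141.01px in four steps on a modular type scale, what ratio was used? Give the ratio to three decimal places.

The ratio satisfies 18.00 × r⁴ = 141.01, so r = (141.01 / 18.00)^(1/4).
r = 7.8339^(1/4) ≈ 1.6730

1.673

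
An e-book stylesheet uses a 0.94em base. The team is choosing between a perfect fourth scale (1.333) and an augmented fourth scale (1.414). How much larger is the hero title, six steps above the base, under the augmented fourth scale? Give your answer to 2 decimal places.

Perfect fourth: 0.94 × 1.333⁶ = 5.2736em
Augmented fourth: 0.94 × 1.414⁶ = 7.5132em
Difference: 7.5132 − 5.2736 = 2.2396em

2.24em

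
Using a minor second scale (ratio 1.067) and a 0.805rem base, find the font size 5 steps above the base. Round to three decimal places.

1.113rem

0.805 × 1.067⁵ = 0.805 × 1.38300 ≈ 1.113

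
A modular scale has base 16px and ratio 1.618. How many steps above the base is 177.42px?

1.618ⁿ = 177.42 / 16 = 11.0887
n = ln(11.0887) / ln(1.618) = 2.4059 / 0.4812 ≈ 5.00

5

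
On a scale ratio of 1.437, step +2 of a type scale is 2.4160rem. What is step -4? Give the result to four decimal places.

0.2744rem

The gap is -4 − (2) = -6 steps, so the factor is 1.437^-6.
2.4160 ÷ 1.437⁶ = 2.4160 ÷ 8.80523 ≈ 0.2744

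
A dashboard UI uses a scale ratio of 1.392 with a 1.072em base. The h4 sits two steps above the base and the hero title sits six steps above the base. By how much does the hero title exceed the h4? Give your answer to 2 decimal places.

Step 2: 1.072 × 1.392² = 2.0772em
Step 6: 1.072 × 1.392⁶ = 7.7988em
Difference: 7.7988 − 2.0772 = 5.7216em

5.72em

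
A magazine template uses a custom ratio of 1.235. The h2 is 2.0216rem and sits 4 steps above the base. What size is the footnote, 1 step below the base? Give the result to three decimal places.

0.704rem

The gap is -1 − (4) = -5 steps, so the factor is 1.235^-5.
2.0216 ÷ 1.235⁵ = 2.0216 ÷ 2.87299 ≈ 0.704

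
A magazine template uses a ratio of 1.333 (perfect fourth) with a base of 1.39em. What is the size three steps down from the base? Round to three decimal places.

0.587em

1.39 ÷ 1.333³ = 1.39 ÷ 2.36859 ≈ 0.587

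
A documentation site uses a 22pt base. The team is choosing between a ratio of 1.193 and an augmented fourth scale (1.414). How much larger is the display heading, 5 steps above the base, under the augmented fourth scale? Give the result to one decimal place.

71.2pt

At 1.193: 22.0 × 1.193⁵ = 53.165pt
Augmented fourth: 22.0 × 1.414⁵ = 124.357pt
Difference: 124.357 − 53.165 = 71.192pt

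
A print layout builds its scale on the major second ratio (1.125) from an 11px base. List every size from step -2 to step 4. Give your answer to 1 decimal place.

Step -2: 11.0 ÷ 1.125² = 8.7
Step -1: 11.0 ÷ 1.125 = 9.8
Step 0: 11px
Step 1: 11.0 × 1.125 = 12.4
Step 2: 11.0 × 1.125² = 13.9
Step 3: 11.0 × 1.125³ = 15.7
Step 4: 11.0 × 1.125⁴ = 17.6

8.7px, 9.8px, 11.0px, 12.4px, 13.9px, 15.7px, 17.6px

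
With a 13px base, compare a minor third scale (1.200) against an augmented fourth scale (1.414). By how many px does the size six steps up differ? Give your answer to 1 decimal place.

Minor third: 13.0 × 1.200⁶ = 38.818px
Augmented fourth: 13.0 × 1.414⁶ = 103.906px
Difference: 103.906 − 38.818 = 65.088px

65.1px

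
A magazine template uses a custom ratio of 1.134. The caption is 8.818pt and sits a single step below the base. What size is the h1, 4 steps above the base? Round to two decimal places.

16.54pt

8.818 × 1.134⁵ = 8.818 × 1.87528 ≈ 16.536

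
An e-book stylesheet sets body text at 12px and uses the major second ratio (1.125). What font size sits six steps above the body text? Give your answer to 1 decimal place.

Each step on a modular scale multiplies by the ratio, so the size n steps from the base is base × ratioⁿ.
12.0 × 1.125⁶ = 12.0 × 2.02729 ≈ 24.33

24.3px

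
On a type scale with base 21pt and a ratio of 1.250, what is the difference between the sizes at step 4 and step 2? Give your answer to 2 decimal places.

18.46pt

Step 2: 21.0 × 1.250² = 32.8125pt
Step 4: 21.0 × 1.250⁴ = 51.2695pt
Difference: 51.2695 − 32.8125 = 18.4570pt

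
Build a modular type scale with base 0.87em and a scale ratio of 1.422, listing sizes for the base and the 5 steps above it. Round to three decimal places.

0.870em, 1.237em, 1.759em, 2.502em, 3.557em, 5.058em

Step 0: 0.87em
Step 1: 0.87 × 1.422 = 1.237
Step 2: 0.87 × 1.422² = 1.759
Step 3: 0.87 × 1.422³ = 2.502
Step 4: 0.87 × 1.422⁴ = 3.557
Step 5: 0.87 × 1.422⁵ = 5.058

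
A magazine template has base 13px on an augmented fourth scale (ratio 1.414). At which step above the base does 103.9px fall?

6

1.414ⁿ = 103.9 / 13 = 7.9923
n = ln(7.9923) / ln(1.414) = 2.0785 / 0.3464 ≈ 6.00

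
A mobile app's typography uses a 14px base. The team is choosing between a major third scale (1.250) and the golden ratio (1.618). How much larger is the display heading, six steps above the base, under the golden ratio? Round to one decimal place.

197.8px

Major third: 14.0 × 1.250⁶ = 53.406px
Golden ratio: 14.0 × 1.618⁶ = 251.188px
Difference: 251.188 − 53.406 = 197.782px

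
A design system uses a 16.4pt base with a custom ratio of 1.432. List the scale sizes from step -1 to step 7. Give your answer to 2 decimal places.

Step -1: 16.4 ÷ 1.432 = 11.45
Step 0: 16.4pt
Step 1: 16.4 × 1.432 = 23.48
Step 2: 16.4 × 1.432² = 33.63
Step 3: 16.4 × 1.432³ = 48.16
Step 4: 16.4 × 1.432⁴ = 68.96
Step 5: 16.4 × 1.432⁵ = 98.75
Step 6: 16.4 × 1.432⁶ = 141.42
Step 7: 16.4 × 1.432⁷ = 202.51

11.45pt, 16.40pt, 23.48pt, 33.63pt, 48.16pt, 68.96pt, 98.75pt, 141.42pt, 202.51pt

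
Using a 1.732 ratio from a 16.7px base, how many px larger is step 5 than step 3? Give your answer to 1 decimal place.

173.5px

Step 3: 16.7 × 1.732³ = 86.768px
Step 5: 16.7 × 1.732⁵ = 260.289px
Difference: 260.289 − 86.768 = 173.521px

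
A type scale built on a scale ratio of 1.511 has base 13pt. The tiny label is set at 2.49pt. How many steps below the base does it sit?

1.511ⁿ = 13 / 2.49 = 5.2209
n = ln(5.2209) / ln(1.511) = 1.6527 / 0.4128 ≈ 4.00

4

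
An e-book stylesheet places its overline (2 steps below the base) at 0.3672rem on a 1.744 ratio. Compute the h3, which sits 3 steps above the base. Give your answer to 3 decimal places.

0.3672 × 1.744⁵ = 0.3672 × 16.13364 ≈ 5.924

5.924rem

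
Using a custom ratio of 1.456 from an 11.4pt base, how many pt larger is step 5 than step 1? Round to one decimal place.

Step 1: 11.4 × 1.456 = 16.598pt
Step 5: 11.4 × 1.456⁵ = 74.595pt
Difference: 74.595 − 16.598 = 57.997pt

58.0pt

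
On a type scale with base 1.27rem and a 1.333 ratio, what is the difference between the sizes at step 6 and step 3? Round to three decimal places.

Step 3: 1.27 × 1.333³ = 3.00811rem
Step 6: 1.27 × 1.333⁶ = 7.12500rem
Difference: 7.12500 − 3.00811 = 4.11689rem

4.117rem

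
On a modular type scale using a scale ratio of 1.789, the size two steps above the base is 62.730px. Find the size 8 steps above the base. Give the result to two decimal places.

2056.54px

The gap is 8 − (2) = 6 steps, so the factor is 1.789^6.
62.730 × 1.789⁶ = 62.730 × 32.78401 ≈ 2056.541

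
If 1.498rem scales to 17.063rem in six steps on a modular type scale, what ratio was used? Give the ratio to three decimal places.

1.500

The ratio satisfies 1.498 × r⁶ = 17.063, so r = (17.063 / 1.498)^(1/6).
r = 11.3905^(1/6) ≈ 1.5000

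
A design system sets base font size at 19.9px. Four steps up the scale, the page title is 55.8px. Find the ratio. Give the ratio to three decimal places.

1.294

The ratio satisfies 19.9 × r⁴ = 55.8, so r = (55.8 / 19.9)^(1/4).
r = 2.8040^(1/4) ≈ 1.2940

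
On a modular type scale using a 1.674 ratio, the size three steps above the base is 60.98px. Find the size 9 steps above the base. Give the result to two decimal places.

1341.90px

Moving from step +3 to step +9 is 6 steps up, so multiply by r⁶.
60.98 × 1.674⁶ = 60.98 × 22.00558 ≈ 1341.900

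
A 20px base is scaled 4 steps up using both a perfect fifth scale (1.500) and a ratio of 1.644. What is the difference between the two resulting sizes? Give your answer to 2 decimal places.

44.85px

Perfect fifth: 20.0 × 1.500⁴ = 101.2500px
At 1.644: 20.0 × 1.644⁴ = 146.0956px
Difference: 146.0956 − 101.2500 = 44.8456px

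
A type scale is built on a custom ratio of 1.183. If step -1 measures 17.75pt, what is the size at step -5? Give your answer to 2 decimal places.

The gap is -5 − (-1) = -4 steps, so the factor is 1.183^-4.
17.75 ÷ 1.183⁴ = 17.75 ÷ 1.95857 ≈ 9.063

9.06pt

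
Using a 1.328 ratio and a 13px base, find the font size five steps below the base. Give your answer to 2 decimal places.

Each step on a modular scale multiplies by the ratio, so the size n steps from the base is base × ratioⁿ.
13.0 ÷ 1.328⁵ = 13.0 ÷ 4.13038 ≈ 3.15

3.15px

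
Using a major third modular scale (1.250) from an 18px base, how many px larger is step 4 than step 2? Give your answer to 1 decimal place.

Step 2: 18.0 × 1.250² = 28.125px
Step 4: 18.0 × 1.250⁴ = 43.945px
Difference: 43.945 − 28.125 = 15.820px

15.8px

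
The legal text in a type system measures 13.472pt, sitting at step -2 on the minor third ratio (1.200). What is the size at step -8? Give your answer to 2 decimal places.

13.472 ÷ 1.200⁶ = 13.472 ÷ 2.98598 ≈ 4.512

4.51pt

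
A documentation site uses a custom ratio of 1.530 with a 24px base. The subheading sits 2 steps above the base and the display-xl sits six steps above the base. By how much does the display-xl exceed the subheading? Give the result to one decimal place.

251.7px

Step 2: 24.0 × 1.530² = 56.182px
Step 6: 24.0 × 1.530⁶ = 307.865px
Difference: 307.865 − 56.182 = 251.683px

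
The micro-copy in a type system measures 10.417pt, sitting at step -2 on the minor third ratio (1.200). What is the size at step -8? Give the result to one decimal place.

10.417 ÷ 1.200⁶ = 10.417 ÷ 2.98598 ≈ 3.489

3.5pt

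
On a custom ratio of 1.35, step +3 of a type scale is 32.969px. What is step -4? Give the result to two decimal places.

32.969 ÷ 1.35⁷ = 32.969 ÷ 8.17215 ≈ 4.034

4.03px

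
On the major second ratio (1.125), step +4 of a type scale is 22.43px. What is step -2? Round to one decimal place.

11.1px

22.43 ÷ 1.125⁶ = 22.43 ÷ 2.02729 ≈ 11.064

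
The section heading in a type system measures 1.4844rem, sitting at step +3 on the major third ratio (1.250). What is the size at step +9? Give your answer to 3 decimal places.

The gap is 9 − (3) = 6 steps, so the factor is 1.250^6.
1.4844 × 1.250⁶ = 1.4844 × 3.81470 ≈ 5.663

5.663rem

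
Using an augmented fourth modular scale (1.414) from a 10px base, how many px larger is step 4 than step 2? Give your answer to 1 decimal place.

20.0px

Step 2: 10.0 × 1.414² = 19.994px
Step 4: 10.0 × 1.414⁴ = 39.976px
Difference: 39.976 − 19.994 = 19.982px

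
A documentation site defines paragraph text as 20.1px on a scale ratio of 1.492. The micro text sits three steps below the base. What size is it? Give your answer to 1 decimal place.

6.1px

Every step multiplies by the scale ratio.
20.1 ÷ 1.492³ = 20.1 ÷ 3.32129 ≈ 6.05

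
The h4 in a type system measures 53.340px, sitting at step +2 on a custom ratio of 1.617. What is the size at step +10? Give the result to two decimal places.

Moving from step +2 to step +10 is 8 steps up, so multiply by r⁸.
53.340 × 1.617⁸ = 53.340 × 46.73908 ≈ 2493.063

2493.06px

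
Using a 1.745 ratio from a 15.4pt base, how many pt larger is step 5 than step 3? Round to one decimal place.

167.3pt

Step 3: 15.4 × 1.745³ = 81.829pt
Step 5: 15.4 × 1.745⁵ = 249.171pt
Difference: 249.171 − 81.829 = 167.342pt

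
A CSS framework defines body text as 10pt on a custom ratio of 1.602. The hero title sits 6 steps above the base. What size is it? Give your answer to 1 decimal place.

169.0pt

Every step multiplies by the scale ratio.
10.0 × 1.602⁶ = 10.0 × 16.90344 ≈ 169.03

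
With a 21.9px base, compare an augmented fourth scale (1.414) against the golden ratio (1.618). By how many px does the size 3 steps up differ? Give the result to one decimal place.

30.8px

Augmented fourth: 21.9 × 1.414³ = 61.914px
Golden ratio: 21.9 × 1.618³ = 92.764px
Difference: 92.764 − 61.914 = 30.850px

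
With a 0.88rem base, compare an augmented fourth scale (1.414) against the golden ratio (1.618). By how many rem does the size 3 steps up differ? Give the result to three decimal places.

Augmented fourth: 0.88 × 1.414³ = 2.48789rem
Golden ratio: 0.88 × 1.618³ = 3.72750rem
Difference: 3.72750 − 2.48789 = 1.23961rem

1.240rem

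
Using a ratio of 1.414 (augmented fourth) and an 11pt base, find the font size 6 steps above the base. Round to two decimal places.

Every step multiplies by the scale ratio.
11.0 × 1.414⁶ = 11.0 × 7.99275 ≈ 87.92

87.92pt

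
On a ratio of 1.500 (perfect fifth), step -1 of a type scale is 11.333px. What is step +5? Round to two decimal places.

Moving from step -1 to step +5 is 6 steps up, so multiply by r⁶.
11.333 × 1.500⁶ = 11.333 × 11.39062 ≈ 129.090

129.09px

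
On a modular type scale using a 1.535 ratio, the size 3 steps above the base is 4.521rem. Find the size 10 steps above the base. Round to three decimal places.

90.781rem

Moving from step +3 to step +10 is 7 steps up, so multiply by r⁷.
4.521 × 1.535⁷ = 4.521 × 20.07977 ≈ 90.781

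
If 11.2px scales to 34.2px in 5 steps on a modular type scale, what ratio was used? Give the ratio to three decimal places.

1.250

The ratio satisfies 11.2 × r⁵ = 34.2, so r = (34.2 / 11.2)^(1/5).
r = 3.0536^(1/5) ≈ 1.2501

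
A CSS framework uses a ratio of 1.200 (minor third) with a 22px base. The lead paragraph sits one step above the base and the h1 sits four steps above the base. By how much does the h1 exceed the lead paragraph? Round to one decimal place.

Step 1: 22.0 × 1.200 = 26.400px
Step 4: 22.0 × 1.200⁴ = 45.619px
Difference: 45.619 − 26.400 = 19.219px

19.2px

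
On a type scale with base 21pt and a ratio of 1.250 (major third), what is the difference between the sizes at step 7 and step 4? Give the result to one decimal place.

Step 4: 21.0 × 1.250⁴ = 51.270pt
Step 7: 21.0 × 1.250⁷ = 100.136pt
Difference: 100.136 − 51.270 = 48.866pt

48.9pt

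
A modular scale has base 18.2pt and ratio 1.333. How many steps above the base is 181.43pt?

8

1.333ⁿ = 181.43 / 18.2 = 9.9687
n = ln(9.9687) / ln(1.333) = 2.2994 / 0.2874 ≈ 8.00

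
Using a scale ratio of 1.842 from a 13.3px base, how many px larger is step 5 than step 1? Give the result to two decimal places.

Step 1: 13.3 × 1.842 = 24.4986px
Step 5: 13.3 × 1.842⁵ = 282.0329px
Difference: 282.0329 − 24.4986 = 257.5343px

257.53px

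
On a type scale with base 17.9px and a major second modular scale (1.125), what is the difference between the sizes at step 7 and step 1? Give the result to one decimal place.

20.7px

Step 1: 17.9 × 1.125 = 20.137px
Step 7: 17.9 × 1.125⁷ = 40.824px
Difference: 40.824 − 20.137 = 20.687px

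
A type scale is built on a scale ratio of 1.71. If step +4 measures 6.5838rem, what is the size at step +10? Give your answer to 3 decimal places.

164.609rem

6.5838 × 1.71⁶ = 6.5838 × 25.00211 ≈ 164.609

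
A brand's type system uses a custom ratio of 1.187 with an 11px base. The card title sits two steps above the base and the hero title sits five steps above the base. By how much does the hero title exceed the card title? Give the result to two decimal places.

Step 2: 11.0 × 1.187² = 15.4987px
Step 5: 11.0 × 1.187⁵ = 25.9207px
Difference: 25.9207 − 15.4987 = 10.4220px

10.42px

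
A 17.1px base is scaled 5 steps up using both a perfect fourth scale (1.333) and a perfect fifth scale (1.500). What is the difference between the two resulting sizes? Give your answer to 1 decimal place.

Perfect fourth: 17.1 × 1.333⁵ = 71.969px
Perfect fifth: 17.1 × 1.500⁵ = 129.853px
Difference: 129.853 − 71.969 = 57.884px

57.9px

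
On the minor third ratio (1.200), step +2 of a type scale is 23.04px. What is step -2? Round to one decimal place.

11.1px

23.04 ÷ 1.200⁴ = 23.04 ÷ 2.07360 ≈ 11.111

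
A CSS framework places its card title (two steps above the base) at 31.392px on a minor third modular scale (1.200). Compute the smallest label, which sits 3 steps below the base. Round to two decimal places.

31.392 ÷ 1.200⁵ = 31.392 ÷ 2.48832 ≈ 12.616

12.62px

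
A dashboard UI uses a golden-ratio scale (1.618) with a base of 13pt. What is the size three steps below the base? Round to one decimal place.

3.1pt

13.0 ÷ 1.618³ = 13.0 ÷ 4.23580 ≈ 3.07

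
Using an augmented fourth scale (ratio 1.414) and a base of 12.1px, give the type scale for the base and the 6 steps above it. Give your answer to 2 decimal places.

Step 0: 12.1px
Step 1: 12.1 × 1.414 = 17.11
Step 2: 12.1 × 1.414² = 24.19
Step 3: 12.1 × 1.414³ = 34.21
Step 4: 12.1 × 1.414⁴ = 48.37
Step 5: 12.1 × 1.414⁵ = 68.40
Step 6: 12.1 × 1.414⁶ = 96.71

12.10px, 17.11px, 24.19px, 34.21px, 48.37px, 68.40px, 96.71px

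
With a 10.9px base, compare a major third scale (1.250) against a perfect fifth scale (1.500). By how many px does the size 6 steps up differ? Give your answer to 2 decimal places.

82.58px

Major third: 10.9 × 1.250⁶ = 41.5802px
Perfect fifth: 10.9 × 1.500⁶ = 124.1578px
Difference: 124.1578 − 41.5802 = 82.5776px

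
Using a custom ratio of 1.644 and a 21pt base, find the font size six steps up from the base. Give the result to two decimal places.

21.0 × 1.644⁶ = 21.0 × 19.74290 ≈ 414.60

414.60pt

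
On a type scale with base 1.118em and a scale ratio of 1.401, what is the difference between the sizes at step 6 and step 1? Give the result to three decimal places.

6.888em

Step 1: 1.118 × 1.401 = 1.56632em
Step 6: 1.118 × 1.401⁶ = 8.45416em
Difference: 8.45416 − 1.56632 = 6.88784em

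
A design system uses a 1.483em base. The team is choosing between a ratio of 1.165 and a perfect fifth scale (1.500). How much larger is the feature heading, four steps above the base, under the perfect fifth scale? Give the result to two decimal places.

At 1.165: 1.483 × 1.165⁴ = 2.7318em
Perfect fifth: 1.483 × 1.500⁴ = 7.5077em
Difference: 7.5077 − 2.7318 = 4.7759em

4.78em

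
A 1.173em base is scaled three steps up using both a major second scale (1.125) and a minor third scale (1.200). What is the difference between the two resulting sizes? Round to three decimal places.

Major second: 1.173 × 1.125³ = 1.67015em
Minor third: 1.173 × 1.200³ = 2.02694em
Difference: 2.02694 − 1.67015 = 0.35679em

0.357em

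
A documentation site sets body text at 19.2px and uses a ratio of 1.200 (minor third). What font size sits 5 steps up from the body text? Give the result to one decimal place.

19.2 × 1.200⁵ = 19.2 × 2.48832 ≈ 47.78

47.8px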